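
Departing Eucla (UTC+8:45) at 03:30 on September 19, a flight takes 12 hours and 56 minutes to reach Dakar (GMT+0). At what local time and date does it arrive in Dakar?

Dakar is 8:45 behind Eucla.
After 12 hours and 56 minutes it is 16:26 in Eucla.
Shift by the zone difference: 16:26 − 8:45 = 07:41 on Sep 19 in Dakar.

07:41 on Sep 19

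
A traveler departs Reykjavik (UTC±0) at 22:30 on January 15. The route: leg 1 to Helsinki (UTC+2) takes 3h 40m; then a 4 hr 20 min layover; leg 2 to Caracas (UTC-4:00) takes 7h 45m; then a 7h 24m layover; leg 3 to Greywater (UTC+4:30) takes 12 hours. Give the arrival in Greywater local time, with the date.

Reykjavik is at UTC+0, so departure is already 22:30 UTC on Jan 15.
Add 3 hours 40 minutes leg 1 → 02:10 UTC (Jan 16).
Add 4 hours 20 minutes layover in Helsinki → 06:30 UTC.
Add 7 hours 45 minutes leg 2 → 14:15 UTC.
Add 7 hours 24 minutes layover in Caracas → 21:39 UTC.
Add 12 hours leg 3 → 09:39 UTC (Jan 17).
Greywater is UTC+4:30, so local arrival = 09:39 + 4:30 = 14:09 on Jan 17.

14:09 on January 17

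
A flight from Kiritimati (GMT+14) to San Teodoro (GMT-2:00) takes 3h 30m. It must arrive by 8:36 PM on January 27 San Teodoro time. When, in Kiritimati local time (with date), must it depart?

Target arrival in UTC: 8:36 PM + 2:00 = 10:36 PM on Jan 27.
Subtract 3 hours and 30 minutes → departure 7:06 PM UTC on Jan 27.
Kiritimati is UTC+14:00: 7:06 PM + 14:00 = 9:06 AM on Jan 28.

9:06 AM on January 28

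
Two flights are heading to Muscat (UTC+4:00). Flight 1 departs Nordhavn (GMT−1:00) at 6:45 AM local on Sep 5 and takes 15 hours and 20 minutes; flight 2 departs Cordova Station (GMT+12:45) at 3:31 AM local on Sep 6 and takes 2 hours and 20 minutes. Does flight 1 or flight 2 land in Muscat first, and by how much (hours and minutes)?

the second, by 5 hours 59 minutes

Flight 1 in UTC: 6:45 AM + 1:00 = 7:45 AM on Sep 5.
+15 hours 20 minutes → arrive 11:05 PM UTC on Sep 5.
Flight 2 in UTC: 3:31 AM − 12:45 = 2:46 PM on Sep 5.
+2 hours and 20 minutes → arrive 5:06 PM UTC on Sep 5.
Flight 2 lands earlier by 5 hours 59 minutes.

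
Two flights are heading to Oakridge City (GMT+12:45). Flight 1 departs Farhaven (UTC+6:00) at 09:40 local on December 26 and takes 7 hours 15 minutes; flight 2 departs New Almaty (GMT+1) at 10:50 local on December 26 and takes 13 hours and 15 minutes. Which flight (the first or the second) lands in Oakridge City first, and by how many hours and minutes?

the first, by 12 hours 10 minutes

Flight 1 in UTC: 09:40 − 6:00 = 03:40 on Dec 26.
+7 hours and 15 minutes → arrive 10:55 UTC on Dec 26.
Flight 2 in UTC: 10:50 − 1:00 = 09:50 on Dec 26.
+13 hours and 15 minutes → arrive 23:05 UTC on Dec 26.
Flight 1 lands earlier by 12 hours 10 minutes.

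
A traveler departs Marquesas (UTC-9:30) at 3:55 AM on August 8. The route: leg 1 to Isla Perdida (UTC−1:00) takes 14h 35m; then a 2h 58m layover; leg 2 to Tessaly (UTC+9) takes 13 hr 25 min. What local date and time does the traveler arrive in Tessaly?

5:23 AM on Aug 10

Convert departure to UTC: 3:55 AM + 9:30 = 1:25 PM UTC on Aug 8.
Add 14 hours and 35 minutes leg 1 → 4:00 AM UTC (Aug 9).
Add 2 hours and 58 minutes layover in Isla Perdida → 6:58 AM UTC.
Add 13 hours 25 minutes leg 2 → 8:23 PM UTC.
Tessaly is UTC+9:00, so local arrival = 8:23 PM + 9:00 = 5:23 AM on Aug 10.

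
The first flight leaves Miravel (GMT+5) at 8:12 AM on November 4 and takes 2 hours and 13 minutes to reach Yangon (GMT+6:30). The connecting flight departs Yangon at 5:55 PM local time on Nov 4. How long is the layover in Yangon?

Convert departure to UTC: 8:12 AM − 5:00 = 3:12 AM UTC on Nov 4.
Add 2 hours 13 minutes flight time → 5:25 AM UTC.
Yangon is UTC+6:30, so local arrival = 5:25 AM + 6:30 = 11:55 AM on Nov 4.
Layover = 5:55 PM − 11:55 AM = 6 hours.

6 hours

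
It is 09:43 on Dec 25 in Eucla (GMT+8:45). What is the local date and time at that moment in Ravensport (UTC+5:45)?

In UTC: 09:43 − 8:45 = 00:58 on Dec 25.
Ravensport is UTC+5:45: 00:58 + 5:45 = 06:43 on Dec 25.

06:43 on December 25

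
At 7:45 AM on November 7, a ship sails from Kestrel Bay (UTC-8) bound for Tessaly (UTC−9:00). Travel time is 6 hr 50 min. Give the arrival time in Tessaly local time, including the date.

Tessaly is 1:00 behind Kestrel Bay.
After 6 hours 50 minutes it is 2:35 PM in Kestrel Bay.
Shift by the zone difference: 2:35 PM − 1:00 = 1:35 PM on Nov 7 in Tessaly.

1:35 PM on Nov 7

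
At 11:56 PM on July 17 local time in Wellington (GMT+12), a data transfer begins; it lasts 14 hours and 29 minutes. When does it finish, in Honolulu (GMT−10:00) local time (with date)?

4:25 PM on July 17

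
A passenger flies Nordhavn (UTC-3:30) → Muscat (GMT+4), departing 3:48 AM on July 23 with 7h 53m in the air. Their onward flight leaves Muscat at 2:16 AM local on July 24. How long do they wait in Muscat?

Convert departure to UTC: 3:48 AM + 3:30 = 7:18 AM UTC on Jul 23.
Add 7 hours 53 minutes flight time → 3:11 PM UTC.
Muscat is UTC+4:00, so local arrival = 3:11 PM + 4:00 = 7:11 PM on Jul 23.
Layover = 2:16 AM − 7:11 PM (+1 day) = 7 hours 5 minutes.

7 hours 5 minutes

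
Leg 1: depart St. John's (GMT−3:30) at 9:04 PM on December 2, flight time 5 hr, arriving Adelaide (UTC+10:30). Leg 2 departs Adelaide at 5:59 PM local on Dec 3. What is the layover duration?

1 hour 55 minutes

Convert departure to UTC: 9:04 PM + 3:30 = 12:34 AM UTC on Dec 3.
Add 5 hours flight time → 5:34 AM UTC.
Adelaide is UTC+10:30, so local arrival = 5:34 AM + 10:30 = 4:04 PM on Dec 3.
Layover = 5:59 PM − 4:04 PM = 1 hour 55 minutes.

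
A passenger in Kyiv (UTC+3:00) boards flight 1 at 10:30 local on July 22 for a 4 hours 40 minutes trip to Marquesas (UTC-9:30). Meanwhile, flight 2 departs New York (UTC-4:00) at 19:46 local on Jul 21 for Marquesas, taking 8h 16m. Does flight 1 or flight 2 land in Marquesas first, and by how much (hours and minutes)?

Flight 1 in UTC: 10:30 − 3:00 = 07:30 on Jul 22.
+4 hours and 40 minutes → arrive 12:10 UTC on Jul 22.
Flight 2 in UTC: 19:46 + 4:00 = 23:46 on Jul 21.
+8 hours 16 minutes → arrive 08:02 UTC on Jul 22.
Flight 2 lands earlier by 4 hours 8 minutes.

the second, by 4 hours 8 minutes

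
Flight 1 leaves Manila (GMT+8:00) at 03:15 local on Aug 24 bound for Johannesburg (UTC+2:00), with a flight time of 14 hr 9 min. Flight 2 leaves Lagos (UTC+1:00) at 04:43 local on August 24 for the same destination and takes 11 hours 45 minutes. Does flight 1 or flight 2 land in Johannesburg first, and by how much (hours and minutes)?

the first, by 6 hours 4 minutes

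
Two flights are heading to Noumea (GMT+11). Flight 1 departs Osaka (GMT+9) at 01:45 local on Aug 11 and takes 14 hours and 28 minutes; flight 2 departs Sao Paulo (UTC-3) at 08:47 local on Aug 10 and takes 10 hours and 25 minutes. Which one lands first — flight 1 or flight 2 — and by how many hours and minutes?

Flight 1 in UTC: 01:45 − 9:00 = 16:45 on Aug 10.
+14 hours 28 minutes → arrive 07:13 UTC on Aug 11.
Flight 2 in UTC: 08:47 + 3:00 = 11:47 on Aug 10.
+10 hours 25 minutes → arrive 22:12 UTC on Aug 10.
Flight 2 lands earlier by 9 hours 1 minute.

the second, by 9 hours 1 minute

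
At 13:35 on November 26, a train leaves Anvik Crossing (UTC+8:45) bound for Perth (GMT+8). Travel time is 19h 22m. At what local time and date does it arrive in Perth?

Convert departure to UTC: 13:35 − 8:45 = 04:50 UTC on Nov 26.
Add 19 hours 22 minutes travel time → 00:12 UTC (Nov 27).
Perth is UTC+8:00, so local arrival = 00:12 + 8:00 = 08:12 on Nov 27.

08:12 on November 27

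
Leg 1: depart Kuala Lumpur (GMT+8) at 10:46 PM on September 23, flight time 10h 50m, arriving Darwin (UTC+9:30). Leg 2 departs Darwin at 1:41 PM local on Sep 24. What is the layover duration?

2 hours 35 minutes

Convert departure to UTC: 10:46 PM − 8:00 = 2:46 PM UTC on Sep 23.
Add 10 hours 50 minutes flight time → 1:36 AM UTC (Sep 24).
Darwin is UTC+9:30, so local arrival = 1:36 AM + 9:30 = 11:06 AM on Sep 24.
Layover = 1:41 PM − 11:06 AM = 2 hours 35 minutes.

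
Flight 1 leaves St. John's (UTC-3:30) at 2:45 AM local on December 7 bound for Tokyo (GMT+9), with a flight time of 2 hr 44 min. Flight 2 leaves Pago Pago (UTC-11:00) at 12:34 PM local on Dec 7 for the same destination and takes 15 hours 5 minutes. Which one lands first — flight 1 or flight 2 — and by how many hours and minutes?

the first, by 29 hours 40 minutes

Flight 1 in UTC: 2:45 AM + 3:30 = 6:15 AM on Dec 7.
+2 hours 44 minutes → arrive 8:59 AM UTC on Dec 7.
Flight 2 in UTC: 12:34 PM + 11:00 = 11:34 PM on Dec 7.
+15 hours 5 minutes → arrive 2:39 PM UTC on Dec 8.
Flight 1 lands earlier by 29 hours 40 minutes.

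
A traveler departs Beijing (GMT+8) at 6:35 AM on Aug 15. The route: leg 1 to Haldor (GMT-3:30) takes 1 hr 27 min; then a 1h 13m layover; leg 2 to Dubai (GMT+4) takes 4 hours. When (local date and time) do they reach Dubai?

Convert departure to UTC: 6:35 AM − 8:00 = 10:35 PM UTC on Aug 14.
Add 1 hour 27 minutes leg 1 → 12:02 AM UTC (Aug 15).
Add 1 hour 13 minutes layover in Haldor → 1:15 AM UTC.
Add 4 hours leg 2 → 5:15 AM UTC.
Dubai is UTC+4:00, so local arrival = 5:15 AM + 4:00 = 9:15 AM on Aug 15.

9:15 AM on August 15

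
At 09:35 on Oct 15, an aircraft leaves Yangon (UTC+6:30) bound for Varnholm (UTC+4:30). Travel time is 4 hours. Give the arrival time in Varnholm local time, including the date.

Convert departure to UTC: 09:35 − 6:30 = 03:05 UTC on Oct 15.
Add 4 hours travel time → 07:05 UTC.
Varnholm is UTC+4:30, so local arrival = 07:05 + 4:30 = 11:35 on Oct 15.

11:35 on Oct 15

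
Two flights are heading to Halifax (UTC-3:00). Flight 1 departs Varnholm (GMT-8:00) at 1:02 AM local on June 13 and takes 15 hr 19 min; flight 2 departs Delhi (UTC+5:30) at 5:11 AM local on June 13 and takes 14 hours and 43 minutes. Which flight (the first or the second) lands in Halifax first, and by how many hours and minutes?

Flight 1 in UTC: 1:02 AM + 8:00 = 9:02 AM on Jun 13.
+15 hours and 19 minutes → arrive 12:21 AM UTC on Jun 14.
Flight 2 in UTC: 5:11 AM − 5:30 = 11:41 PM on Jun 12.
+14 hours 43 minutes → arrive 2:24 PM UTC on Jun 13.
Flight 2 lands earlier by 9 hours 57 minutes.

the second, by 9 hours 57 minutes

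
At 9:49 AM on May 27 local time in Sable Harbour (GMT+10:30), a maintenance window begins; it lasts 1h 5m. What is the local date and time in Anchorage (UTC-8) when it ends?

4:24 PM on May 26

Anchorage is 18:30 behind Sable Harbour.
After 1 hour 5 minutes it is 10:54 AM in Sable Harbour.
Shift by the zone difference: 10:54 AM − 18:30 = 4:24 PM on May 26 in Anchorage.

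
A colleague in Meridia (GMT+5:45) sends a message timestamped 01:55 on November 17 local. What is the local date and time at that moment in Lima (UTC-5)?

15:10 on November 16

Lima is 10:45 behind Meridia.
Shift by the zone difference: 01:55 − 10:45 = 15:10 on Nov 16 in Lima.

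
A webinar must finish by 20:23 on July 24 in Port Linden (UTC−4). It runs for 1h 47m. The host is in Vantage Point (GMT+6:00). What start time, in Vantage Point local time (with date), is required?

04:36 on July 25

Target end time in UTC: 20:23 + 4:00 = 00:23 on Jul 25.
Subtract 1 hour 47 minutes → start 22:36 UTC on Jul 24.
Vantage Point is UTC+6:00: 22:36 + 6:00 = 04:36 on Jul 25.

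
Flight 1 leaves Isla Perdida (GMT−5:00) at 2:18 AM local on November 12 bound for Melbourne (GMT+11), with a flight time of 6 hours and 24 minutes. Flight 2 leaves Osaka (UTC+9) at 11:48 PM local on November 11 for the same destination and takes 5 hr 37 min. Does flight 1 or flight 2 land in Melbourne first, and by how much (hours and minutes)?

Flight 1 in UTC: 2:18 AM + 5:00 = 7:18 AM on Nov 12.
+6 hours and 24 minutes → arrive 1:42 PM UTC on Nov 12.
Flight 2 in UTC: 11:48 PM − 9:00 = 2:48 PM on Nov 11.
+5 hours 37 minutes → arrive 8:25 PM UTC on Nov 11.
Flight 2 lands earlier by 17 hours 17 minutes.

the second, by 17 hours 17 minutes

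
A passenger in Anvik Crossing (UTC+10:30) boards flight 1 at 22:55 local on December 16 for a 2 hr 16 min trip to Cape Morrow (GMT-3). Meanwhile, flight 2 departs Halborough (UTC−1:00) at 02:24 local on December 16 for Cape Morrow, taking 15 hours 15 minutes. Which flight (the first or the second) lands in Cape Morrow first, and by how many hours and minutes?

Flight 1 in UTC: 22:55 − 10:30 = 12:25 on Dec 16.
+2 hours and 16 minutes → arrive 14:41 UTC on Dec 16.
Flight 2 in UTC: 02:24 + 1:00 = 03:24 on Dec 16.
+15 hours 15 minutes → arrive 18:39 UTC on Dec 16.
Flight 1 lands earlier by 3 hours 58 minutes.

the first, by 3 hours 58 minutes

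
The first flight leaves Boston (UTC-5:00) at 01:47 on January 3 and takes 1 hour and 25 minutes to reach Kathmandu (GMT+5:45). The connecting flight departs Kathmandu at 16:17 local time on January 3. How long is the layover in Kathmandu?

2 hours 20 minutes

Convert departure to UTC: 01:47 + 5:00 = 06:47 UTC on Jan 3.
Add 1 hour and 25 minutes flight time → 08:12 UTC.
Kathmandu is UTC+5:45, so local arrival = 08:12 + 5:45 = 13:57 on Jan 3.
Layover = 16:17 − 13:57 = 2 hours 20 minutes.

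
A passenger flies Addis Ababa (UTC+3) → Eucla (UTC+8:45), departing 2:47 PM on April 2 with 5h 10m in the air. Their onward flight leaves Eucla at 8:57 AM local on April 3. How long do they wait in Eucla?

Convert departure to UTC: 2:47 PM − 3:00 = 11:47 AM UTC on Apr 2.
Add 5 hours 10 minutes flight time → 4:57 PM UTC.
Eucla is UTC+8:45, so local arrival = 4:57 PM + 8:45 = 1:42 AM on Apr 3.
Layover = 8:57 AM − 1:42 AM = 7 hours 15 minutes.

7 hours 15 minutes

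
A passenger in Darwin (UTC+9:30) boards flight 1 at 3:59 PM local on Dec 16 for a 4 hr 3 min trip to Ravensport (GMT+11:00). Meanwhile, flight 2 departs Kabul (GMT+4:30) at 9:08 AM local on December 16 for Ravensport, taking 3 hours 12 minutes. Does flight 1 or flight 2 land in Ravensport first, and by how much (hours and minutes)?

Flight 1 in UTC: 3:59 PM − 9:30 = 6:29 AM on Dec 16.
+4 hours 3 minutes → arrive 10:32 AM UTC on Dec 16.
Flight 2 in UTC: 9:08 AM − 4:30 = 4:38 AM on Dec 16.
+3 hours and 12 minutes → arrive 7:50 AM UTC on Dec 16.
Flight 2 lands earlier by 2 hours 42 minutes.

the second, by 2 hours 42 minutes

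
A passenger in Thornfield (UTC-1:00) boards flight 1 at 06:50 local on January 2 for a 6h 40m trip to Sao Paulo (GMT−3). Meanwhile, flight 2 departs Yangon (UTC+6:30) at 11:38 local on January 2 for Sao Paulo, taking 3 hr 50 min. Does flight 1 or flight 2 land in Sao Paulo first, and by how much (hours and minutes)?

the second, by 5 hours 32 minutes

Flight 1 in UTC: 06:50 + 1:00 = 07:50 on Jan 2.
+6 hours and 40 minutes → arrive 14:30 UTC on Jan 2.
Flight 2 in UTC: 11:38 − 6:30 = 05:08 on Jan 2.
+3 hours 50 minutes → arrive 08:58 UTC on Jan 2.
Flight 2 lands earlier by 5 hours 32 minutes.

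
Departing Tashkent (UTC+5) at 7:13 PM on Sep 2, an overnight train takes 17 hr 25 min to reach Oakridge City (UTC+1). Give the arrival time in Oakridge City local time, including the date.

8:38 AM on Sep 3

Convert departure to UTC: 7:13 PM − 5:00 = 2:13 PM UTC on Sep 2.
Add 17 hours 25 minutes travel time → 7:38 AM UTC (Sep 3).
Oakridge City is UTC+1:00, so local arrival = 7:38 AM + 1:00 = 8:38 AM on Sep 3.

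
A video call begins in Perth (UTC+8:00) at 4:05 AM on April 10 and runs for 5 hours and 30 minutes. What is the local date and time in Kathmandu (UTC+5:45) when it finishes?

7:20 AM on Apr 10

Convert start to UTC: 4:05 AM − 8:00 = 8:05 PM UTC on Apr 9.
Add 5 hours 30 minutes duration → 1:35 AM UTC (Apr 10).
Kathmandu is UTC+5:45, so local end time = 1:35 AM + 5:45 = 7:20 AM on Apr 10.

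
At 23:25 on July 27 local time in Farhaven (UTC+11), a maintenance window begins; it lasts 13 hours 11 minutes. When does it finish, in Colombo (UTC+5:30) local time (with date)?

07:06 on July 28

Colombo is 5:30 behind Farhaven.
After 13 hours and 11 minutes it is 12:36 (Jul 28) in Farhaven.
Shift by the zone difference: 12:36 − 5:30 = 07:06 on Jul 28 in Colombo.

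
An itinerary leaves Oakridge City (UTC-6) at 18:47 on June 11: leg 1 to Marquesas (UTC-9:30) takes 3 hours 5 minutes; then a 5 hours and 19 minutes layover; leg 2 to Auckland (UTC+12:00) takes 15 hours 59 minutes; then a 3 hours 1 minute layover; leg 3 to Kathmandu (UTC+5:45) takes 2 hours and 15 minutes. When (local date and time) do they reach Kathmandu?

Convert departure to UTC: 18:47 + 6:00 = 00:47 UTC on Jun 12.
Add 3 hours and 5 minutes leg 1 → 03:52 UTC.
Add 5 hours 19 minutes layover in Marquesas → 09:11 UTC.
Add 15 hours 59 minutes leg 2 → 01:10 UTC (Jun 13).
Add 3 hours 1 minute layover in Auckland → 04:11 UTC.
Add 2 hours 15 minutes leg 3 → 06:26 UTC.
Kathmandu is UTC+5:45, so local arrival = 06:26 + 5:45 = 12:11 on Jun 13.

12:11 on June 13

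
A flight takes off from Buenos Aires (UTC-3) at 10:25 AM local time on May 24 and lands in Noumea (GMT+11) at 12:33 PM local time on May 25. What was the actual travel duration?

12 hours 8 minutes

Departure in UTC: 10:25 AM + 3:00 = 1:25 PM on May 24.
Arrival in UTC: 12:33 PM − 11:00 = 1:33 AM on May 25.
Elapsed = 1:33 AM − 1:25 PM (+1 day) = 12 hours 8 minutes.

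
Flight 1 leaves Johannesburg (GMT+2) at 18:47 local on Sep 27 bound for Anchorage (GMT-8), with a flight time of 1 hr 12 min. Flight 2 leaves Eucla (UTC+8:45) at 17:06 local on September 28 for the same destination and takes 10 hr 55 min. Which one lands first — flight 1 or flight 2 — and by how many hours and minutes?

the first, by 25 hours 17 minutes

Flight 1 in UTC: 18:47 − 2:00 = 16:47 on Sep 27.
+1 hour 12 minutes → arrive 17:59 UTC on Sep 27.
Flight 2 in UTC: 17:06 − 8:45 = 08:21 on Sep 28.
+10 hours 55 minutes → arrive 19:16 UTC on Sep 28.
Flight 1 lands earlier by 25 hours 17 minutes.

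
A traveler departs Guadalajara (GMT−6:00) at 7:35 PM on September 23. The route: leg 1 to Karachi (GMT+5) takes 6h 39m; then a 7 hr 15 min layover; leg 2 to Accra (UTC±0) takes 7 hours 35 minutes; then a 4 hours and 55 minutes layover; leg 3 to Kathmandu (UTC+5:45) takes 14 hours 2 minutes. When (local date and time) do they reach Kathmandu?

Convert departure to UTC: 7:35 PM + 6:00 = 1:35 AM UTC on Sep 24.
Add 6 hours and 39 minutes leg 1 → 8:14 AM UTC.
Add 7 hours 15 minutes layover in Karachi → 3:29 PM UTC.
Add 7 hours 35 minutes leg 2 → 11:04 PM UTC.
Add 4 hours 55 minutes layover in Accra → 3:59 AM UTC (Sep 25).
Add 14 hours and 2 minutes leg 3 → 6:01 PM UTC.
Kathmandu is UTC+5:45, so local arrival = 6:01 PM + 5:45 = 11:46 PM on Sep 25.

11:46 PM on September 25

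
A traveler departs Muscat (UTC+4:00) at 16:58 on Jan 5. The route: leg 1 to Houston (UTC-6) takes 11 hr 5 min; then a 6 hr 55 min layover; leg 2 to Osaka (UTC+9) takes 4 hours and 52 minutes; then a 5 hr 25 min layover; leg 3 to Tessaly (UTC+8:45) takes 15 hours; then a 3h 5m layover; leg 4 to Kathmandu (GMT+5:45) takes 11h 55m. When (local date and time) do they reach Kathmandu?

05:00 on Jan 8

Convert departure to UTC: 16:58 − 4:00 = 12:58 UTC on Jan 5.
Add 11 hours 5 minutes leg 1 → 00:03 UTC (Jan 6).
Add 6 hours 55 minutes layover in Houston → 06:58 UTC.
Add 4 hours 52 minutes leg 2 → 11:50 UTC.
Add 5 hours 25 minutes layover in Osaka → 17:15 UTC.
Add 15 hours leg 3 → 08:15 UTC (Jan 7).
Add 3 hours and 5 minutes layover in Tessaly → 11:20 UTC.
Add 11 hours 55 minutes leg 4 → 23:15 UTC.
Kathmandu is UTC+5:45, so local arrival = 23:15 + 5:45 = 05:00 on Jan 8.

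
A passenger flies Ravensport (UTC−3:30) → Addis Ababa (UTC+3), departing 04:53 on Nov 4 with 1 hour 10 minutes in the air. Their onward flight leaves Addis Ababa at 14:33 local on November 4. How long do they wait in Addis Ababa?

Convert departure to UTC: 04:53 + 3:30 = 08:23 UTC on Nov 4.
Add 1 hour and 10 minutes flight time → 09:33 UTC.
Addis Ababa is UTC+3:00, so local arrival = 09:33 + 3:00 = 12:33 on Nov 4.
Layover = 14:33 − 12:33 = 2 hours.

2 hours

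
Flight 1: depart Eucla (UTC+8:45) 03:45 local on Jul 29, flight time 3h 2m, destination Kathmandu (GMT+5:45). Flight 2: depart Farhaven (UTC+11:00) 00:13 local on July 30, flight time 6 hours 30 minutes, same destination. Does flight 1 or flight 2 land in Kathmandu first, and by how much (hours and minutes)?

the first, by 21 hours 41 minutes

Flight 1 in UTC: 03:45 − 8:45 = 19:00 on Jul 28.
+3 hours and 2 minutes → arrive 22:02 UTC on Jul 28.
Flight 2 in UTC: 00:13 − 11:00 = 13:13 on Jul 29.
+6 hours and 30 minutes → arrive 19:43 UTC on Jul 29.
Flight 1 lands earlier by 21 hours 41 minutes.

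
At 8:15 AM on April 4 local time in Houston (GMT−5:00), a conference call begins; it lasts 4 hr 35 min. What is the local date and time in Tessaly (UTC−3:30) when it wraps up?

Convert start to UTC: 8:15 AM + 5:00 = 1:15 PM UTC on Apr 4.
Add 4 hours 35 minutes duration → 5:50 PM UTC.
Tessaly is UTC−3:30, so local end time = 5:50 PM − 3:30 = 2:20 PM on Apr 4.

2:20 PM on Apr 4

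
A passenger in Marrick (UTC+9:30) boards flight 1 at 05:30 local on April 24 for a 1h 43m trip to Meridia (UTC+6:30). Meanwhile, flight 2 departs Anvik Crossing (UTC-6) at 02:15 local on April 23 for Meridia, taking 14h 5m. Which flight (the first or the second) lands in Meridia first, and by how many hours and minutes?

the first, by 37 minutes

Flight 1 in UTC: 05:30 − 9:30 = 20:00 on Apr 23.
+1 hour 43 minutes → arrive 21:43 UTC on Apr 23.
Flight 2 in UTC: 02:15 + 6:00 = 08:15 on Apr 23.
+14 hours 5 minutes → arrive 22:20 UTC on Apr 23.
Flight 1 lands earlier by 37 minutes.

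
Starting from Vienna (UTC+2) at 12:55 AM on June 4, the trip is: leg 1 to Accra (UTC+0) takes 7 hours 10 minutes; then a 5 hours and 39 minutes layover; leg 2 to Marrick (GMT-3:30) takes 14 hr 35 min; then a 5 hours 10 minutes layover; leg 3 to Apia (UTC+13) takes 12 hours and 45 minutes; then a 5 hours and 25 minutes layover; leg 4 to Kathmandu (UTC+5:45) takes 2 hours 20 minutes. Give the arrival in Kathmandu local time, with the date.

9:44 AM on Jun 6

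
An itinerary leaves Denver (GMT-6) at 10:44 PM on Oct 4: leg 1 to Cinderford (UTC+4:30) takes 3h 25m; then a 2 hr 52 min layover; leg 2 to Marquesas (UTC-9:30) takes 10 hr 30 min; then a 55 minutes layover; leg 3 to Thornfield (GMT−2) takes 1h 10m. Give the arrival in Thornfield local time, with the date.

9:36 PM on October 5

Convert departure to UTC: 10:44 PM + 6:00 = 4:44 AM UTC on Oct 5.
Add 3 hours and 25 minutes leg 1 → 8:09 AM UTC.
Add 2 hours and 52 minutes layover in Cinderford → 11:01 AM UTC.
Add 10 hours 30 minutes leg 2 → 9:31 PM UTC.
Add 55 minutes layover in Marquesas → 10:26 PM UTC.
Add 1 hour and 10 minutes leg 3 → 11:36 PM UTC.
Thornfield is UTC−2:00, so local arrival = 11:36 PM − 2:00 = 9:36 PM on Oct 5.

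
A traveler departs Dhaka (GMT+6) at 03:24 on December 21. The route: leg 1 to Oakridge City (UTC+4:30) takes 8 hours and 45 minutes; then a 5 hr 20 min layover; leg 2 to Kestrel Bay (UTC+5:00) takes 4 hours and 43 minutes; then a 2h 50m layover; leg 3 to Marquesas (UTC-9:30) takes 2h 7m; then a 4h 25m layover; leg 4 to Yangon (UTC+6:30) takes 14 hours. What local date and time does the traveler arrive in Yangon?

22:04 on December 22

Convert departure to UTC: 03:24 − 6:00 = 21:24 UTC on Dec 20.
Add 8 hours 45 minutes leg 1 → 06:09 UTC (Dec 21).
Add 5 hours and 20 minutes layover in Oakridge City → 11:29 UTC.
Add 4 hours and 43 minutes leg 2 → 16:12 UTC.
Add 2 hours and 50 minutes layover in Kestrel Bay → 19:02 UTC.
Add 2 hours 7 minutes leg 3 → 21:09 UTC.
Add 4 hours 25 minutes layover in Marquesas → 01:34 UTC (Dec 22).
Add 14 hours leg 4 → 15:34 UTC.
Yangon is UTC+6:30, so local arrival = 15:34 + 6:30 = 22:04 on Dec 22.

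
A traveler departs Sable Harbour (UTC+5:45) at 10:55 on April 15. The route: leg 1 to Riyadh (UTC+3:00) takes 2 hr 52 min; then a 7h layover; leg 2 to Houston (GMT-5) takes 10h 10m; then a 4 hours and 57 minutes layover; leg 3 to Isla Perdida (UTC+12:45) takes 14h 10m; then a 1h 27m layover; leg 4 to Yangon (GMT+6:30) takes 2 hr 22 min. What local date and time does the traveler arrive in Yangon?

Convert departure to UTC: 10:55 − 5:45 = 05:10 UTC on Apr 15.
Add 2 hours 52 minutes leg 1 → 08:02 UTC.
Add 7 hours layover in Riyadh → 15:02 UTC.
Add 10 hours and 10 minutes leg 2 → 01:12 UTC (Apr 16).
Add 4 hours and 57 minutes layover in Houston → 06:09 UTC.
Add 14 hours and 10 minutes leg 3 → 20:19 UTC.
Add 1 hour and 27 minutes layover in Isla Perdida → 21:46 UTC.
Add 2 hours and 22 minutes leg 4 → 00:08 UTC (Apr 17).
Yangon is UTC+6:30, so local arrival = 00:08 + 6:30 = 06:38 on Apr 17.

06:38 on Apr 17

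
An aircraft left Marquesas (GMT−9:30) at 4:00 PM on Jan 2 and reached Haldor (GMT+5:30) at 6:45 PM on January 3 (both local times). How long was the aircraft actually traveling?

11 hours 45 minutes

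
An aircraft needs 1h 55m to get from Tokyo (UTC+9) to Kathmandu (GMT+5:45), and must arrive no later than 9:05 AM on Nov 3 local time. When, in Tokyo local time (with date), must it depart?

10:25 AM on November 3

Target arrival in UTC: 9:05 AM − 5:45 = 3:20 AM on Nov 3.
Subtract 1 hour and 55 minutes → departure 1:25 AM UTC on Nov 3.
Tokyo is UTC+9:00: 1:25 AM + 9:00 = 10:25 AM on Nov 3.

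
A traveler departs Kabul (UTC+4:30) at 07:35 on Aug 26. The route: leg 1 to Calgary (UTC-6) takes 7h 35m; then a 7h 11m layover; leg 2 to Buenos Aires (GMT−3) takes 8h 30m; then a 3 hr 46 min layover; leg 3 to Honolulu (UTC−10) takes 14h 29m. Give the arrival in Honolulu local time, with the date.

10:36 on Aug 27

Convert departure to UTC: 07:35 − 4:30 = 03:05 UTC on Aug 26.
Add 7 hours 35 minutes leg 1 → 10:40 UTC.
Add 7 hours 11 minutes layover in Calgary → 17:51 UTC.
Add 8 hours 30 minutes leg 2 → 02:21 UTC (Aug 27).
Add 3 hours 46 minutes layover in Buenos Aires → 06:07 UTC.
Add 14 hours 29 minutes leg 3 → 20:36 UTC.
Honolulu is UTC−10:00, so local arrival = 20:36 − 10:00 = 10:36 on Aug 27.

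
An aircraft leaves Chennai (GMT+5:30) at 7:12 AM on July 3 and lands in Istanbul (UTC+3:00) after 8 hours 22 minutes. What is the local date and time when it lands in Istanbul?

Istanbul is 2:30 behind Chennai.
After 8 hours 22 minutes it is 3:34 PM in Chennai.
Shift by the zone difference: 3:34 PM − 2:30 = 1:04 PM on Jul 3 in Istanbul.

1:04 PM on July 3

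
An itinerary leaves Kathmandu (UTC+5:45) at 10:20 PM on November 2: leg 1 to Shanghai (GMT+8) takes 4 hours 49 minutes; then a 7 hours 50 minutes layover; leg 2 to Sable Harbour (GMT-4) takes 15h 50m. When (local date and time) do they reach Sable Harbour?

Convert departure to UTC: 10:20 PM − 5:45 = 4:35 PM UTC on Nov 2.
Add 4 hours and 49 minutes leg 1 → 9:24 PM UTC.
Add 7 hours and 50 minutes layover in Shanghai → 5:14 AM UTC (Nov 3).
Add 15 hours and 50 minutes leg 2 → 9:04 PM UTC.
Sable Harbour is UTC−4:00, so local arrival = 9:04 PM − 4:00 = 5:04 PM on Nov 3.

5:04 PM on November 3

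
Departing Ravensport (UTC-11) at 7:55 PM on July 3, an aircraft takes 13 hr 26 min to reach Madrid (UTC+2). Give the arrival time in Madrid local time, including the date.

Madrid is 13:00 ahead of Ravensport.
After 13 hours 26 minutes it is 9:21 AM (Jul 4) in Ravensport.
Shift by the zone difference: 9:21 AM + 13:00 = 10:21 PM on Jul 4 in Madrid.

10:21 PM on July 4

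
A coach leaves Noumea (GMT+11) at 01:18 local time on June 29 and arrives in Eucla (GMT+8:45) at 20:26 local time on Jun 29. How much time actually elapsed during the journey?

21 hours 23 minutes

Departure in UTC: 01:18 − 11:00 = 14:18 on Jun 28.
Arrival in UTC: 20:26 − 8:45 = 11:41 on Jun 29.
Elapsed = 11:41 − 14:18 (+1 day) = 21 hours 23 minutes.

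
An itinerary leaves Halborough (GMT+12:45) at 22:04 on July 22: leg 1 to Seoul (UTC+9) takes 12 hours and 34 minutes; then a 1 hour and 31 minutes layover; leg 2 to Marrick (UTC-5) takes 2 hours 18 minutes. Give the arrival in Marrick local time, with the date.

Convert departure to UTC: 22:04 − 12:45 = 09:19 UTC on Jul 22.
Add 12 hours and 34 minutes leg 1 → 21:53 UTC.
Add 1 hour and 31 minutes layover in Seoul → 23:24 UTC.
Add 2 hours 18 minutes leg 2 → 01:42 UTC (Jul 23).
Marrick is UTC−5:00, so local arrival = 01:42 − 5:00 = 20:42 on Jul 22.

20:42 on July 22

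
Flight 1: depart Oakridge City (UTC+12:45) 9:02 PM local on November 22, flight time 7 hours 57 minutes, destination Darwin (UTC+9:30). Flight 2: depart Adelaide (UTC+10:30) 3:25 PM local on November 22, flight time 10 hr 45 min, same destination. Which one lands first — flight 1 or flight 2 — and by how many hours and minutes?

the second, by 34 minutes

Flight 1 in UTC: 9:02 PM − 12:45 = 8:17 AM on Nov 22.
+7 hours 57 minutes → arrive 4:14 PM UTC on Nov 22.
Flight 2 in UTC: 3:25 PM − 10:30 = 4:55 AM on Nov 22.
+10 hours and 45 minutes → arrive 3:40 PM UTC on Nov 22.
Flight 2 lands earlier by 34 minutes.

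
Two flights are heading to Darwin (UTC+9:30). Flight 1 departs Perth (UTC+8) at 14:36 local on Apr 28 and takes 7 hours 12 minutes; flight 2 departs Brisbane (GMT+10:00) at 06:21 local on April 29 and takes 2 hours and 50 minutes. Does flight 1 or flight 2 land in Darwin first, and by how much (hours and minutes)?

the first, by 9 hours 23 minutes

Flight 1 in UTC: 14:36 − 8:00 = 06:36 on Apr 28.
+7 hours 12 minutes → arrive 13:48 UTC on Apr 28.
Flight 2 in UTC: 06:21 − 10:00 = 20:21 on Apr 28.
+2 hours 50 minutes → arrive 23:11 UTC on Apr 28.
Flight 1 lands earlier by 9 hours 23 minutes.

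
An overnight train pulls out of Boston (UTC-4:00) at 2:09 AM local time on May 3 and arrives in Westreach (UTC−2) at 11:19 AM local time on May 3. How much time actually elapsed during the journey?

7 hours 10 minutes

Westreach is 2:00 ahead of Boston.
Clock-face elapsed time (ignoring zones) is 9 hours 10 minutes.
Actual elapsed = 9 hours 10 minutes − 2:00 = 7 hours 10 minutes.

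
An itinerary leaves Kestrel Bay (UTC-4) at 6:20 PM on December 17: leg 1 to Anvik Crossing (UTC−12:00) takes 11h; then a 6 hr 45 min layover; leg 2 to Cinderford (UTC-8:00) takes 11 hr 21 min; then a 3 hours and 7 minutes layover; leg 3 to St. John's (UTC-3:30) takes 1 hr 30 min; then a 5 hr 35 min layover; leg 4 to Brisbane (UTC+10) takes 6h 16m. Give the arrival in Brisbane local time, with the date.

5:54 AM on Dec 20

Convert departure to UTC: 6:20 PM + 4:00 = 10:20 PM UTC on Dec 17.
Add 11 hours leg 1 → 9:20 AM UTC (Dec 18).
Add 6 hours and 45 minutes layover in Anvik Crossing → 4:05 PM UTC.
Add 11 hours and 21 minutes leg 2 → 3:26 AM UTC (Dec 19).
Add 3 hours 7 minutes layover in Cinderford → 6:33 AM UTC.
Add 1 hour and 30 minutes leg 3 → 8:03 AM UTC.
Add 5 hours and 35 minutes layover in St. John's → 1:38 PM UTC.
Add 6 hours and 16 minutes leg 4 → 7:54 PM UTC.
Brisbane is UTC+10:00, so local arrival = 7:54 PM + 10:00 = 5:54 AM on Dec 20.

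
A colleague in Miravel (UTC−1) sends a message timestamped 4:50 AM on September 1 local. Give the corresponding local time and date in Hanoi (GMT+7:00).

In UTC: 4:50 AM + 1:00 = 5:50 AM on Sep 1.
Hanoi is UTC+7:00: 5:50 AM + 7:00 = 12:50 PM on Sep 1.

12:50 PM on September 1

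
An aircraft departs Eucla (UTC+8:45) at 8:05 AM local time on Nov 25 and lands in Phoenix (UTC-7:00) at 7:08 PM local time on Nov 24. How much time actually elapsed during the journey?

Departure in UTC: 8:05 AM − 8:45 = 11:20 PM on Nov 24.
Arrival in UTC: 7:08 PM + 7:00 = 2:08 AM on Nov 25.
Elapsed = 2:08 AM − 11:20 PM (+1 day) = 2 hours 48 minutes.

2 hours 48 minutes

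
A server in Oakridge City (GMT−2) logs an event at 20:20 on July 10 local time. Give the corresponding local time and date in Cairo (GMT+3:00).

01:20 on July 11

In UTC: 20:20 + 2:00 = 22:20 on Jul 10.
Cairo is UTC+3:00: 22:20 + 3:00 = 01:20 on Jul 11.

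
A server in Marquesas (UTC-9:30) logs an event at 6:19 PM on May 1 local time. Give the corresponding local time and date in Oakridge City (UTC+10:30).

2:19 PM on May 2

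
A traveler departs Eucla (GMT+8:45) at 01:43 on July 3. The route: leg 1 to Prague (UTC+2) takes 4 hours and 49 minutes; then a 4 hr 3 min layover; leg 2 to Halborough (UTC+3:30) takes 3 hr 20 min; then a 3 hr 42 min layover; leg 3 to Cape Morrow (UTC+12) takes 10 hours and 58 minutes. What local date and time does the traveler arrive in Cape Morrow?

Convert departure to UTC: 01:43 − 8:45 = 16:58 UTC on Jul 2.
Add 4 hours and 49 minutes leg 1 → 21:47 UTC.
Add 4 hours 3 minutes layover in Prague → 01:50 UTC (Jul 3).
Add 3 hours 20 minutes leg 2 → 05:10 UTC.
Add 3 hours and 42 minutes layover in Halborough → 08:52 UTC.
Add 10 hours 58 minutes leg 3 → 19:50 UTC.
Cape Morrow is UTC+12:00, so local arrival = 19:50 + 12:00 = 07:50 on Jul 4.

07:50 on July 4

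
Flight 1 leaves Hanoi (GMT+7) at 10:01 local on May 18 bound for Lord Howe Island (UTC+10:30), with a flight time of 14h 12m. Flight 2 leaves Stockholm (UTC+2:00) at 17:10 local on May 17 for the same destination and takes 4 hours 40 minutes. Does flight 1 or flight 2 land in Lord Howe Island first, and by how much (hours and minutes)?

the second, by 21 hours 23 minutes

Flight 1 in UTC: 10:01 − 7:00 = 03:01 on May 18.
+14 hours and 12 minutes → arrive 17:13 UTC on May 18.
Flight 2 in UTC: 17:10 − 2:00 = 15:10 on May 17.
+4 hours and 40 minutes → arrive 19:50 UTC on May 17.
Flight 2 lands earlier by 21 hours 23 minutes.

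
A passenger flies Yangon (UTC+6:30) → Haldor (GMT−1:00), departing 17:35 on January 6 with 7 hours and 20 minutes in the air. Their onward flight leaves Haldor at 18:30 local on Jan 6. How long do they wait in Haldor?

1 hour 5 minutes

Convert departure to UTC: 17:35 − 6:30 = 11:05 UTC on Jan 6.
Add 7 hours and 20 minutes flight time → 18:25 UTC.
Haldor is UTC−1:00, so local arrival = 18:25 − 1:00 = 17:25 on Jan 6.
Layover = 18:30 − 17:25 = 1 hour 5 minutes.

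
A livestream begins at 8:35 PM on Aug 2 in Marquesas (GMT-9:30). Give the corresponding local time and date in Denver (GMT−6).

12:05 AM on August 3

Denver is 3:30 ahead of Marquesas.
Shift by the zone difference: 8:35 PM + 3:30 = 12:05 AM on Aug 3 in Denver.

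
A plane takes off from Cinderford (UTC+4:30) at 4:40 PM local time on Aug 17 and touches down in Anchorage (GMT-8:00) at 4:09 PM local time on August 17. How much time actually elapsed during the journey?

Anchorage is 12:30 behind Cinderford.
Clock-face elapsed time (ignoring zones) is −31 minutes.
Actual elapsed = −31 minutes + 12:30 = 11 hours 59 minutes.

11 hours 59 minutes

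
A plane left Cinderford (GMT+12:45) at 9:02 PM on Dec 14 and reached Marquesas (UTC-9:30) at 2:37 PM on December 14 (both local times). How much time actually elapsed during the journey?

Marquesas is 22:15 behind Cinderford.
Clock-face elapsed time (ignoring zones) is −6 hours 25 minutes.
Actual elapsed = −6 hours 25 minutes + 22:15 = 15 hours 50 minutes.

15 hours 50 minutes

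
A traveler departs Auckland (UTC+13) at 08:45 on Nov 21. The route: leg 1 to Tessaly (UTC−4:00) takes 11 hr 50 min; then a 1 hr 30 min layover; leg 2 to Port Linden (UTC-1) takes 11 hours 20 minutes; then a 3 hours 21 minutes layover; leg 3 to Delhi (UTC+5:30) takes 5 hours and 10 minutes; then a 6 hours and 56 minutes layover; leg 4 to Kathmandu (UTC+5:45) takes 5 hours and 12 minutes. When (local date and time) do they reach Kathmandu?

Convert departure to UTC: 08:45 − 13:00 = 19:45 UTC on Nov 20.
Add 11 hours 50 minutes leg 1 → 07:35 UTC (Nov 21).
Add 1 hour and 30 minutes layover in Tessaly → 09:05 UTC.
Add 11 hours 20 minutes leg 2 → 20:25 UTC.
Add 3 hours 21 minutes layover in Port Linden → 23:46 UTC.
Add 5 hours 10 minutes leg 3 → 04:56 UTC (Nov 22).
Add 6 hours 56 minutes layover in Delhi → 11:52 UTC.
Add 5 hours and 12 minutes leg 4 → 17:04 UTC.
Kathmandu is UTC+5:45, so local arrival = 17:04 + 5:45 = 22:49 on Nov 22.

22:49 on November 22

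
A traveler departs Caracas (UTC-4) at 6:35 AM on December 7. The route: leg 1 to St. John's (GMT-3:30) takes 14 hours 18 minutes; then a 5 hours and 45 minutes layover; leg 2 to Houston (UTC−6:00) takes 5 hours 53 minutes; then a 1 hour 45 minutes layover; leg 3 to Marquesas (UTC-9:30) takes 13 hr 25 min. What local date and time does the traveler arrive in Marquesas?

Convert departure to UTC: 6:35 AM + 4:00 = 10:35 AM UTC on Dec 7.
Add 14 hours and 18 minutes leg 1 → 12:53 AM UTC (Dec 8).
Add 5 hours 45 minutes layover in St. John's → 6:38 AM UTC.
Add 5 hours 53 minutes leg 2 → 12:31 PM UTC.
Add 1 hour and 45 minutes layover in Houston → 2:16 PM UTC.
Add 13 hours 25 minutes leg 3 → 3:41 AM UTC (Dec 9).
Marquesas is UTC−9:30, so local arrival = 3:41 AM − 9:30 = 6:11 PM on Dec 8.

6:11 PM on December 8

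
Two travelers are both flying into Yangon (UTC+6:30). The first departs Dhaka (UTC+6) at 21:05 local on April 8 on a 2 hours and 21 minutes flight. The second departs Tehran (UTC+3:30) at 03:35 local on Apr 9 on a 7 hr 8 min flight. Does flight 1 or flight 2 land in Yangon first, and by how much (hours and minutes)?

the first, by 13 hours 47 minutes

Flight 1 in UTC: 21:05 − 6:00 = 15:05 on Apr 8.
+2 hours 21 minutes → arrive 17:26 UTC on Apr 8.
Flight 2 in UTC: 03:35 − 3:30 = 00:05 on Apr 9.
+7 hours and 8 minutes → arrive 07:13 UTC on Apr 9.
Flight 1 lands earlier by 13 hours 47 minutes.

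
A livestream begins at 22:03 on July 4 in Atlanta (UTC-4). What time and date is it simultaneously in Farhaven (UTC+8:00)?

In UTC: 22:03 + 4:00 = 02:03 on Jul 5.
Farhaven is UTC+8:00: 02:03 + 8:00 = 10:03 on Jul 5.

10:03 on July 5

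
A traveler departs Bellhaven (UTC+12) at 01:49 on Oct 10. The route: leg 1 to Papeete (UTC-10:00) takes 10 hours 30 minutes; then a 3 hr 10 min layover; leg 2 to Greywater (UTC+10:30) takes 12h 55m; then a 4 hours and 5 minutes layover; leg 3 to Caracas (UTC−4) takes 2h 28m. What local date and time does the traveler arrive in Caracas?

18:57 on October 10

Convert departure to UTC: 01:49 − 12:00 = 13:49 UTC on Oct 9.
Add 10 hours and 30 minutes leg 1 → 00:19 UTC (Oct 10).
Add 3 hours 10 minutes layover in Papeete → 03:29 UTC.
Add 12 hours 55 minutes leg 2 → 16:24 UTC.
Add 4 hours 5 minutes layover in Greywater → 20:29 UTC.
Add 2 hours 28 minutes leg 3 → 22:57 UTC.
Caracas is UTC−4:00, so local arrival = 22:57 − 4:00 = 18:57 on Oct 10.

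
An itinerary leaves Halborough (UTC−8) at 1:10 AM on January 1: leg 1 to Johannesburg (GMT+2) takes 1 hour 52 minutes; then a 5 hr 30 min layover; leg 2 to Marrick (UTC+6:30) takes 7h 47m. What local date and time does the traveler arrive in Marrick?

6:49 AM on Jan 2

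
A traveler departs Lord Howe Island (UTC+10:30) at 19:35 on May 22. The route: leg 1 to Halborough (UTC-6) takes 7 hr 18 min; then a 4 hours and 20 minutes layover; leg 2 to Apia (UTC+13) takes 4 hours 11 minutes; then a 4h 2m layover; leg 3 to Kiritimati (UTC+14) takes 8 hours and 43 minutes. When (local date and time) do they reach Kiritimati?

Convert departure to UTC: 19:35 − 10:30 = 09:05 UTC on May 22.
Add 7 hours 18 minutes leg 1 → 16:23 UTC.
Add 4 hours and 20 minutes layover in Halborough → 20:43 UTC.
Add 4 hours and 11 minutes leg 2 → 00:54 UTC (May 23).
Add 4 hours 2 minutes layover in Apia → 04:56 UTC.
Add 8 hours and 43 minutes leg 3 → 13:39 UTC.
Kiritimati is UTC+14:00, so local arrival = 13:39 + 14:00 = 03:39 on May 24.

03:39 on May 24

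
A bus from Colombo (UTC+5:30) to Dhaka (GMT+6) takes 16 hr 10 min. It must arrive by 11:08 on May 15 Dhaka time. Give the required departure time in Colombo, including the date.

Target arrival in UTC: 11:08 − 6:00 = 05:08 on May 15.
Subtract 16 hours 10 minutes → departure 12:58 UTC on May 14.
Colombo is UTC+5:30: 12:58 + 5:30 = 18:28 on May 14.

18:28 on May 14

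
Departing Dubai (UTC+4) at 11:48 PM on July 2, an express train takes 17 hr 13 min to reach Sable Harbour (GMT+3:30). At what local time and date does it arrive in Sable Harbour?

Convert departure to UTC: 11:48 PM − 4:00 = 7:48 PM UTC on Jul 2.
Add 17 hours 13 minutes travel time → 1:01 PM UTC (Jul 3).
Sable Harbour is UTC+3:30, so local arrival = 1:01 PM + 3:30 = 4:31 PM on Jul 3.

4:31 PM on Jul 3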